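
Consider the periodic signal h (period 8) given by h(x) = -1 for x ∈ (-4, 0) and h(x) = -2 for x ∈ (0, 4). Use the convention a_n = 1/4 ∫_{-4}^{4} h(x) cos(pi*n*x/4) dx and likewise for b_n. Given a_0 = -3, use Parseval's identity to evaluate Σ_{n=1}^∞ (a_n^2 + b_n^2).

1/2

Parseval: a_0^2/2 + Σ_{n≥1} (a_n^2+b_n^2) = 1/4 ∫_{-4}^{4} h(x)^2 dx = 5.
Subtract a_0^2/2 = 9/2: Σ (a_n^2+b_n^2) = 1/2.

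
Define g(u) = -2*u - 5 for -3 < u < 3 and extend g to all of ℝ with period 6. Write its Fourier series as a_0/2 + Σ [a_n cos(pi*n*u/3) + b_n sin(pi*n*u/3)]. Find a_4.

a_4 = 1/3 ∫_{-3}^{3} g(u) cos(4*pi*u/3) du.
Integrating by parts (boundary term plus one more integral), an antiderivative of (-2*u - 5) cos(4*pi*u/3) is -3*u*sin(4*pi*u/3)/(2*pi) - 15*sin(4*pi*u/3)/(4*pi) - 9*cos(4*pi*u/3)/(8*pi**2); evaluating from -3 to 3: ∫_{-3}^{3} (-2*u - 5) cos(4*pi*u/3) du = (-9/(8*pi**2)) - (-9/(8*pi**2)) = 0.
Hence a_4 = (1/3)·(0) = 0.

0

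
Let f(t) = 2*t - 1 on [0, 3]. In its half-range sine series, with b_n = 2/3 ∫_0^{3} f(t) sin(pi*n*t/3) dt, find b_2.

-6/pi

b_2 = 2/3 ∫_0^{3} (2*t - 1) sin(2*pi*t/3) dt.
Integrating by parts (boundary term plus one more integral), an antiderivative of (2*t - 1) sin(2*pi*t/3) is -3*t*cos(2*pi*t/3)/pi + 9*sin(2*pi*t/3)/(2*pi**2) + 3*cos(2*pi*t/3)/(2*pi); evaluating from 0 to 3: ∫_{0}^{3} (2*t - 1) sin(2*pi*t/3) dt = (-15/(2*pi)) - (3/(2*pi)) = -9/pi.
Hence b_2 = (2/3)·(-9/pi) = -6/pi.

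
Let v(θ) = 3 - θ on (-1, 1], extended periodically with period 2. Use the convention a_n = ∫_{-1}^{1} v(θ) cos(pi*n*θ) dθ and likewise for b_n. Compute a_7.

0

a_7 = ∫_{-1}^{1} v(θ) cos(7*pi*θ) dθ.
Integrating by parts (boundary term plus one more integral), an antiderivative of (3 - θ) cos(7*pi*θ) is -θ*sin(7*pi*θ)/(7*pi) + 3*sin(7*pi*θ)/(7*pi) - cos(7*pi*θ)/(49*pi**2); evaluating from -1 to 1: ∫_{-1}^{1} (3 - θ) cos(7*pi*θ) dθ = (1/(49*pi**2)) - (1/(49*pi**2)) = 0.
Hence a_7 = 0.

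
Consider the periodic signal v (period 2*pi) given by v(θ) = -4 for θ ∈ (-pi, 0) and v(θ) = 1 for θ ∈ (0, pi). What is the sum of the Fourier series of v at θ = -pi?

-3/2

At θ = -pi the one-sided limits are v(-pi^-) = 1 and v(-pi^+) = -4.
By Dirichlet's theorem the series converges to their average, [(1) + (-4)]/2 = -3/2.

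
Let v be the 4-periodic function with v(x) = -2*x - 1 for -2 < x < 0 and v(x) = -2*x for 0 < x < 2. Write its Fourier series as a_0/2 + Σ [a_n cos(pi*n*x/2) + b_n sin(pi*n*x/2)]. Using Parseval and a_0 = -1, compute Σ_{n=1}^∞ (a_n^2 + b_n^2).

Parseval: a_0^2/2 + Σ_{n≥1} (a_n^2+b_n^2) = 1/2 ∫_{-2}^{2} v(x)^2 dx = 23/3.
Subtract a_0^2/2 = 1/2: Σ (a_n^2+b_n^2) = 43/6.

43/6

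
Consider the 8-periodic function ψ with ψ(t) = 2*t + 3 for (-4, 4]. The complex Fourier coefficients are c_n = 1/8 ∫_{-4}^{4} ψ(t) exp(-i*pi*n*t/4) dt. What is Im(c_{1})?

-8/pi

Since ψ is real-valued, Im(c_{1}) = -1/8 ∫_{-4}^{4} ψ(t) sin(pi*t/4) dt = -b_{1}/2.
Integrating by parts (boundary term plus one more integral), an antiderivative of (2*t + 3) sin(pi*t/4) is -8*t*cos(pi*t/4)/pi + 32*sin(pi*t/4)/pi**2 - 12*cos(pi*t/4)/pi; evaluating from -4 to 4: ∫_{-4}^{4} (2*t + 3) sin(pi*t/4) dt = (44/pi) - (-20/pi) = 64/pi.
Hence Im(c_{1}) = (-1/8)·(64/pi) = -8/pi.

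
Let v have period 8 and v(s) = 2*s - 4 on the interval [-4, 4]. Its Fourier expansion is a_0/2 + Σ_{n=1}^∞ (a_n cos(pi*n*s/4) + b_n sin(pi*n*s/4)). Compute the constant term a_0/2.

a_0 = 1/4 ∫_{-4}^{4} v(s) ds = 1/4 · (-32) = -8.
So the constant term a_0/2 = -4.

-4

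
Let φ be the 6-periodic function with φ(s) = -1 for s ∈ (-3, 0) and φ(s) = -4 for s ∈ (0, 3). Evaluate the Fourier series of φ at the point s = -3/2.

φ is continuous at s = -3/2 with value -1, so the series converges to -1 there.

-1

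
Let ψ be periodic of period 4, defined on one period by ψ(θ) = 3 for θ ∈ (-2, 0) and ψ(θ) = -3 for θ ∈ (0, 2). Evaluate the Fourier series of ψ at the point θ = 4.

0

θ = 4 differs from θ = 0 by 1 full period(s), and the series is 4-periodic.
At θ = 0 the one-sided limits are ψ(0^-) = 3 and ψ(0^+) = -3.
By Dirichlet's theorem the series converges to their average, [(3) + (-3)]/2 = 0.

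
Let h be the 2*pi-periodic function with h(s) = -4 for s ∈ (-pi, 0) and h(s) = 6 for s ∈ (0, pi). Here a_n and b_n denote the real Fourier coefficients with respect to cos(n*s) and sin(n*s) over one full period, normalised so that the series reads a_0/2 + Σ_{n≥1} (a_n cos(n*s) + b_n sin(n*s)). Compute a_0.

a_0 = 1/pi ∫_{-pi}^{pi} h(s) ds = 1/pi · (2*pi) = 2.

2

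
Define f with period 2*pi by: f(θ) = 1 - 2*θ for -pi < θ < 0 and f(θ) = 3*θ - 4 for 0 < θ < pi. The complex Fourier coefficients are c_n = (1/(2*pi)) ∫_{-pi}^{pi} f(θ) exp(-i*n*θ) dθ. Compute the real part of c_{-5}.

Since f is real-valued, Re(c_{-5}) = (1/(2*pi)) ∫_{-pi}^{pi} f(θ) cos(-5*θ) dθ = a_{5}/2.
Split the integral at the breakpoints.
Integrating by parts (boundary term plus one more integral), an antiderivative of (1 - 2*θ) cos(-5*θ) is -2*θ*sin(5*θ)/5 + sin(5*θ)/5 - 2*cos(5*θ)/25; evaluating from -pi to 0: ∫_{-pi}^{0} (1 - 2*θ) cos(-5*θ) dθ = (-2/25) - (2/25) = -4/25.
Integrating by parts (boundary term plus one more integral), an antiderivative of (3*θ - 4) cos(-5*θ) is 3*θ*sin(5*θ)/5 - 4*sin(5*θ)/5 + 3*cos(5*θ)/25; evaluating from 0 to pi: ∫_{0}^{pi} (3*θ - 4) cos(-5*θ) dθ = (-3/25) - (3/25) = -6/25.
So ∫_{-pi}^{pi} f(θ) cos(-5*θ) dθ = -2/5.
Hence Re(c_{-5}) = (1/(2*pi))·(-2/5) = -1/(5*pi).

-1/(5*pi)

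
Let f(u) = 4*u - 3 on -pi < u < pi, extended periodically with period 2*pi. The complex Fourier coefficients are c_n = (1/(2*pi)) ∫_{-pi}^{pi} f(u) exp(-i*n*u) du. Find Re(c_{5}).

0

Since f is real-valued, Re(c_{5}) = (1/(2*pi)) ∫_{-pi}^{pi} f(u) cos(5*u) du = a_{5}/2.
Integrating by parts (boundary term plus one more integral), an antiderivative of (4*u - 3) cos(5*u) is 4*u*sin(5*u)/5 - 3*sin(5*u)/5 + 4*cos(5*u)/25; evaluating from -pi to pi: ∫_{-pi}^{pi} (4*u - 3) cos(5*u) du = (-4/25) - (-4/25) = 0.
Hence Re(c_{5}) = (1/(2*pi))·(0) = 0.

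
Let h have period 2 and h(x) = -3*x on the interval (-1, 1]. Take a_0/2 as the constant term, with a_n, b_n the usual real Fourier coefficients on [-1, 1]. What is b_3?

-2/pi

b_3 = ∫_{-1}^{1} h(x) sin(3*pi*x) dx.
h is odd and sin(3*pi*x) is odd, so the integrand is even and b_3 = 2 ∫_0^{1} h(x) sin(3*pi*x) dx.
Integrating by parts (boundary term plus one more integral), an antiderivative of (-3*x) sin(3*pi*x) is x*cos(3*pi*x)/pi - sin(3*pi*x)/(3*pi**2); evaluating from 0 to 1: ∫_{0}^{1} (-3*x) sin(3*pi*x) dx = (-1/pi) - (0) = -1/pi.
Hence b_3 = 2·(-1/pi) = -2/pi.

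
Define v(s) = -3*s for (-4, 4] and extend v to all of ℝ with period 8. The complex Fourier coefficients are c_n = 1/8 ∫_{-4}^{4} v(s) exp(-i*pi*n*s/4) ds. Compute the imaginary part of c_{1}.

Since v is real-valued, Im(c_{1}) = -1/8 ∫_{-4}^{4} v(s) sin(pi*s/4) ds = -b_{1}/2.
v is odd and sin(pi*s/4) is odd, so the integrand is even: ∫_{-4}^{4} v(s) sin(pi*s/4) ds = 2∫_0^{4} v(s) sin(pi*s/4) ds.
Integrating by parts (boundary term plus one more integral), an antiderivative of (-3*s) sin(pi*s/4) is 12*s*cos(pi*s/4)/pi - 48*sin(pi*s/4)/pi**2; evaluating from 0 to 4: ∫_{0}^{4} (-3*s) sin(pi*s/4) ds = (-48/pi) - (0) = -48/pi.
So ∫_{-4}^{4} v(s) sin(pi*s/4) ds = -96/pi.
Hence Im(c_{1}) = (-1/8)·(-96/pi) = 12/pi.

12/pi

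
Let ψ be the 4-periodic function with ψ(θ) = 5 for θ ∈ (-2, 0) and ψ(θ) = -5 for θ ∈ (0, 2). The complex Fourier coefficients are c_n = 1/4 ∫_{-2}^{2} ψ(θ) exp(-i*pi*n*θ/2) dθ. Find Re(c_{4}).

0

Since ψ is real-valued, Re(c_{4}) = 1/4 ∫_{-2}^{2} ψ(θ) cos(2*pi*θ) dθ = a_{4}/2.
(ψ is odd, so the integrand is odd over a symmetric interval and the integral vanishes.)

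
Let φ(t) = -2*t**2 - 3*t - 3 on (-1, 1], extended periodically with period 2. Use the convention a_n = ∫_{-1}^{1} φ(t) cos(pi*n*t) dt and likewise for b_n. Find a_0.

a_0 = ∫_{-1}^{1} φ(t) dt = -22/3.

-22/3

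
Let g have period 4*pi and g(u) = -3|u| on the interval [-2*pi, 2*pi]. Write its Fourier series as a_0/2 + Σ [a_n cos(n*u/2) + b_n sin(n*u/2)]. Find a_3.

8/(3*pi)

a_3 = (1/(2*pi)) ∫_{-2*pi}^{2*pi} g(u) cos(3*u/2) du.
g is even and cos(3*u/2) is even, so the integrand is even and a_3 = 1/pi ∫_0^{2*pi} g(u) cos(3*u/2) du.
Integrating by parts (boundary term plus one more integral), an antiderivative of (-3*u) cos(3*u/2) is -2*u*sin(3*u/2) - 4*cos(3*u/2)/3; evaluating from 0 to 2*pi: ∫_{0}^{2*pi} (-3*u) cos(3*u/2) du = (4/3) - (-4/3) = 8/3.
Hence a_3 = (1/pi)·(8/3) = 8/(3*pi).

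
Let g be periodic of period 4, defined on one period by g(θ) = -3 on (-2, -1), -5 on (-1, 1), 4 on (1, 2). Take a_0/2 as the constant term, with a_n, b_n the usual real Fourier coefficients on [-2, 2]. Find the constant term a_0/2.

a_0 = 1/2 ∫_{-2}^{2} g(θ) dθ = 1/2 · (-9) = -9/2.
So the constant term a_0/2 = -9/4.

-9/4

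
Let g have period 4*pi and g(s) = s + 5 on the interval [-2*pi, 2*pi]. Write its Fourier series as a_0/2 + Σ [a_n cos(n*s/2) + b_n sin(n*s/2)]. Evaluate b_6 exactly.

b_6 = (1/(2*pi)) ∫_{-2*pi}^{2*pi} g(s) sin(3*s) ds.
Integrating by parts (boundary term plus one more integral), an antiderivative of (s + 5) sin(3*s) is -s*cos(3*s)/3 + sin(3*s)/9 - 5*cos(3*s)/3; evaluating from -2*pi to 2*pi: ∫_{-2*pi}^{2*pi} (s + 5) sin(3*s) ds = (-2*pi/3 - 5/3) - (-5/3 + 2*pi/3) = -4*pi/3.
Hence b_6 = (1/(2*pi))·(-4*pi/3) = -2/3.

-2/3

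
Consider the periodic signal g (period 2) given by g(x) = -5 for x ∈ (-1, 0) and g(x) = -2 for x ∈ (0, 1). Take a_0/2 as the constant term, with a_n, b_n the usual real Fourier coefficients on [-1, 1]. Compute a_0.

-7

a_0 = ∫_{-1}^{1} g(x) dx = -7.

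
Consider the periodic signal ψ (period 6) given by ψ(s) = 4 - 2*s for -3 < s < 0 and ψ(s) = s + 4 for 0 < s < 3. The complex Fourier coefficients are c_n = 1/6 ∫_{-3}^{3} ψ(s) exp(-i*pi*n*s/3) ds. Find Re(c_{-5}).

Since ψ is real-valued, Re(c_{-5}) = 1/6 ∫_{-3}^{3} ψ(s) cos(-5*pi*s/3) ds = a_{5}/2.
Split the integral at the breakpoints.
Integrating by parts (boundary term plus one more integral), an antiderivative of (4 - 2*s) cos(-5*pi*s/3) is -6*s*sin(5*pi*s/3)/(5*pi) + 12*sin(5*pi*s/3)/(5*pi) - 18*cos(5*pi*s/3)/(25*pi**2); evaluating from -3 to 0: ∫_{-3}^{0} (4 - 2*s) cos(-5*pi*s/3) ds = (-18/(25*pi**2)) - (18/(25*pi**2)) = -36/(25*pi**2).
Integrating by parts (boundary term plus one more integral), an antiderivative of (s + 4) cos(-5*pi*s/3) is 3*s*sin(5*pi*s/3)/(5*pi) + 12*sin(5*pi*s/3)/(5*pi) + 9*cos(5*pi*s/3)/(25*pi**2); evaluating from 0 to 3: ∫_{0}^{3} (s + 4) cos(-5*pi*s/3) ds = (-9/(25*pi**2)) - (9/(25*pi**2)) = -18/(25*pi**2).
So ∫_{-3}^{3} ψ(s) cos(-5*pi*s/3) ds = -54/(25*pi**2).
Hence Re(c_{-5}) = (1/6)·(-54/(25*pi**2)) = -9/(25*pi**2).

-9/(25*pi**2)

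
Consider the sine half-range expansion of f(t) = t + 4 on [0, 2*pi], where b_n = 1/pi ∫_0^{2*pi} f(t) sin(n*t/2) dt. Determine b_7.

b_7 = 1/pi ∫_0^{2*pi} (t + 4) sin(7*t/2) dt.
Integrating by parts (boundary term plus one more integral), an antiderivative of (t + 4) sin(7*t/2) is -2*t*cos(7*t/2)/7 + 4*sin(7*t/2)/49 - 8*cos(7*t/2)/7; evaluating from 0 to 2*pi: ∫_{0}^{2*pi} (t + 4) sin(7*t/2) dt = (8/7 + 4*pi/7) - (-8/7) = 4*pi/7 + 16/7.
Hence b_7 = (1/pi)·(4*pi/7 + 16/7) = 4*(pi + 4)/(7*pi).

4*(pi + 4)/(7*pi)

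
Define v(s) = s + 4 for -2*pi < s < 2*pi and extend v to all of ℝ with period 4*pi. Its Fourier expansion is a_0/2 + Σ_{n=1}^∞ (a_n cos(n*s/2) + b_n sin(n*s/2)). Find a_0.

8

a_0 = (1/(2*pi)) ∫_{-2*pi}^{2*pi} v(s) ds = (1/(2*pi)) · (16*pi) = 8.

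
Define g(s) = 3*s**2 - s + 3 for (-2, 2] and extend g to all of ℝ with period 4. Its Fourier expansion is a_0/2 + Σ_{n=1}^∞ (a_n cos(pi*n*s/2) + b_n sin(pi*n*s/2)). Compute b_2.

2/pi

b_2 = 1/2 ∫_{-2}^{2} g(s) sin(pi*s) ds.
Integrating by parts twice (tabular method), an antiderivative of (3*s**2 - s + 3) sin(pi*s) is -3*s**2*cos(pi*s)/pi + 6*s*sin(pi*s)/pi**2 + s*cos(pi*s)/pi - sin(pi*s)/pi**2 - 3*cos(pi*s)/pi + 6*cos(pi*s)/pi**3; evaluating from -2 to 2: ∫_{-2}^{2} (3*s**2 - s + 3) sin(pi*s) ds = (-13/pi + 6/pi**3) - (-17/pi + 6/pi**3) = 4/pi.
Hence b_2 = (1/2)·(4/pi) = 2/pi.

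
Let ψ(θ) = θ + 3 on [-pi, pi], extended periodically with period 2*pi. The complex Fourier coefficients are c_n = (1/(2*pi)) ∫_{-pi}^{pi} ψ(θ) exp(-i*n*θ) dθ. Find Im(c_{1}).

Since ψ is real-valued, Im(c_{1}) = -(1/(2*pi)) ∫_{-pi}^{pi} ψ(θ) sin(θ) dθ = -b_{1}/2.
Integrating by parts (boundary term plus one more integral), an antiderivative of (θ + 3) sin(θ) is -θ*cos(θ) + sin(θ) - 3*cos(θ); evaluating from -pi to pi: ∫_{-pi}^{pi} (θ + 3) sin(θ) dθ = (3 + pi) - (3 - pi) = 2*pi.
Hence Im(c_{1}) = (-1/(2*pi))·(2*pi) = -1.

-1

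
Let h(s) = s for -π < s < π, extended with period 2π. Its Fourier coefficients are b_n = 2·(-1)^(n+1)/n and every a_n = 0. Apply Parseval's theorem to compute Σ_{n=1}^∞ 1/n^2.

pi**2/6

Parseval: Σ b_n^2 = (1/π) ∫_{-π}^{π} h(s)^2 ds = 2*pi**2/3.
Σ b_n^2 = Σ 4/n^2, so Σ 1/n^2 = (2*pi**2/3)/4 = pi**2/6.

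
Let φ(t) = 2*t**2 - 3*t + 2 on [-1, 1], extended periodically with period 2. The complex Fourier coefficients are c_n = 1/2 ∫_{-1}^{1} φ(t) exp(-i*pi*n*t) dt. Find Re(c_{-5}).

Since φ is real-valued, Re(c_{-5}) = 1/2 ∫_{-1}^{1} φ(t) cos(-5*pi*t) dt = a_{5}/2.
Integrating by parts twice (tabular method), an antiderivative of (2*t**2 - 3*t + 2) cos(-5*pi*t) is 2*t**2*sin(5*pi*t)/(5*pi) - 3*t*sin(5*pi*t)/(5*pi) + 4*t*cos(5*pi*t)/(25*pi**2) - 4*sin(5*pi*t)/(125*pi**3) + 2*sin(5*pi*t)/(5*pi) - 3*cos(5*pi*t)/(25*pi**2); evaluating from -1 to 1: ∫_{-1}^{1} (2*t**2 - 3*t + 2) cos(-5*pi*t) dt = (-1/(25*pi**2)) - (7/(25*pi**2)) = -8/(25*pi**2).
Hence Re(c_{-5}) = (1/2)·(-8/(25*pi**2)) = -4/(25*pi**2).

-4/(25*pi**2)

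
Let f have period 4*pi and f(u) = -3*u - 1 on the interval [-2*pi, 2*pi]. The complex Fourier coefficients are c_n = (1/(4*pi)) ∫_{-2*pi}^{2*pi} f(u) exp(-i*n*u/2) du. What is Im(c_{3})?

Since f is real-valued, Im(c_{3}) = -(1/(4*pi)) ∫_{-2*pi}^{2*pi} f(u) sin(3*u/2) du = -b_{3}/2.
Integrating by parts (boundary term plus one more integral), an antiderivative of (-3*u - 1) sin(3*u/2) is 2*u*cos(3*u/2) - 4*sin(3*u/2)/3 + 2*cos(3*u/2)/3; evaluating from -2*pi to 2*pi: ∫_{-2*pi}^{2*pi} (-3*u - 1) sin(3*u/2) du = (-4*pi - 2/3) - (-2/3 + 4*pi) = -8*pi.
Hence Im(c_{3}) = (-1/(4*pi))·(-8*pi) = 2.

2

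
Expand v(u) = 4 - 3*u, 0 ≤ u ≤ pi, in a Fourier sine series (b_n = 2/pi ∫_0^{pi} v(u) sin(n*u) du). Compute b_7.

2*(8 - 3*pi)/(7*pi)

b_7 = 2/pi ∫_0^{pi} (4 - 3*u) sin(7*u) du.
Integrating by parts (boundary term plus one more integral), an antiderivative of (4 - 3*u) sin(7*u) is 3*u*cos(7*u)/7 - 3*sin(7*u)/49 - 4*cos(7*u)/7; evaluating from 0 to pi: ∫_{0}^{pi} (4 - 3*u) sin(7*u) du = (4/7 - 3*pi/7) - (-4/7) = 8/7 - 3*pi/7.
Hence b_7 = (2/pi)·(8/7 - 3*pi/7) = 2*(8 - 3*pi)/(7*pi).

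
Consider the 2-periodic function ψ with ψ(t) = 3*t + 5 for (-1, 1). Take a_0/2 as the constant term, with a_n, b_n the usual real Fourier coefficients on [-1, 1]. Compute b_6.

b_6 = ∫_{-1}^{1} ψ(t) sin(6*pi*t) dt.
Integrating by parts (boundary term plus one more integral), an antiderivative of (3*t + 5) sin(6*pi*t) is -t*cos(6*pi*t)/(2*pi) + sin(6*pi*t)/(12*pi**2) - 5*cos(6*pi*t)/(6*pi); evaluating from -1 to 1: ∫_{-1}^{1} (3*t + 5) sin(6*pi*t) dt = (-4/(3*pi)) - (-1/(3*pi)) = -1/pi.
Hence b_6 = -1/pi.

-1/pi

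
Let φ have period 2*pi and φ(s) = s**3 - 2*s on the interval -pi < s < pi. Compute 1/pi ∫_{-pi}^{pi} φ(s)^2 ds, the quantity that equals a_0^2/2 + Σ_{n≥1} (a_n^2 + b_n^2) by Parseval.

1/pi ∫_{-pi}^{pi} φ(s)^2 ds = 1/pi · (2*pi**3*(-84*pi**2 + 140 + 15*pi**4)/105) = 2*pi**2*(-84*pi**2 + 140 + 15*pi**4)/105.

2*pi**2*(-84*pi**2 + 140 + 15*pi**4)/105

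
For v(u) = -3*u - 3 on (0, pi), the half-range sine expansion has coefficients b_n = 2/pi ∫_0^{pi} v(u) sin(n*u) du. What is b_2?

3

b_2 = 2/pi ∫_0^{pi} (-3*u - 3) sin(2*u) du.
Integrating by parts (boundary term plus one more integral), an antiderivative of (-3*u - 3) sin(2*u) is 3*u*cos(2*u)/2 - 3*sin(2*u)/4 + 3*cos(2*u)/2; evaluating from 0 to pi: ∫_{0}^{pi} (-3*u - 3) sin(2*u) du = (3/2 + 3*pi/2) - (3/2) = 3*pi/2.
Hence b_2 = (2/pi)·(3*pi/2) = 3.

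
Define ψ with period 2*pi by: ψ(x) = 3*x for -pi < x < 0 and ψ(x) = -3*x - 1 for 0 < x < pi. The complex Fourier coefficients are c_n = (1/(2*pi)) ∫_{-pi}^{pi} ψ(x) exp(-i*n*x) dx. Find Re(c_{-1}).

Since ψ is real-valued, Re(c_{-1}) = (1/(2*pi)) ∫_{-pi}^{pi} ψ(x) cos(-x) dx = a_{1}/2.
Split the integral at the breakpoints.
Integrating by parts (boundary term plus one more integral), an antiderivative of (3*x) cos(-x) is 3*x*sin(x) + 3*cos(x); evaluating from -pi to 0: ∫_{-pi}^{0} (3*x) cos(-x) dx = (3) - (-3) = 6.
Integrating by parts (boundary term plus one more integral), an antiderivative of (-3*x - 1) cos(-x) is -3*x*sin(x) - sin(x) - 3*cos(x); evaluating from 0 to pi: ∫_{0}^{pi} (-3*x - 1) cos(-x) dx = (3) - (-3) = 6.
So ∫_{-pi}^{pi} ψ(x) cos(-x) dx = 12.
Hence Re(c_{-1}) = (1/(2*pi))·(12) = 6/pi.

6/pi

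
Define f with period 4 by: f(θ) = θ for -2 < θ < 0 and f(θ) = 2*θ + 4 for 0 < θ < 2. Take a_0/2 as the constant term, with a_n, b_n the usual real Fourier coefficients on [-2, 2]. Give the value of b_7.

b_7 = 1/2 ∫_{-2}^{2} f(θ) sin(7*pi*θ/2) dθ.
Split the integral at the breakpoints.
Integrating by parts (boundary term plus one more integral), an antiderivative of (θ) sin(7*pi*θ/2) is -2*θ*cos(7*pi*θ/2)/(7*pi) + 4*sin(7*pi*θ/2)/(49*pi**2); evaluating from -2 to 0: ∫_{-2}^{0} (θ) sin(7*pi*θ/2) dθ = (0) - (-4/(7*pi)) = 4/(7*pi).
Integrating by parts (boundary term plus one more integral), an antiderivative of (2*θ + 4) sin(7*pi*θ/2) is -4*θ*cos(7*pi*θ/2)/(7*pi) + 8*sin(7*pi*θ/2)/(49*pi**2) - 8*cos(7*pi*θ/2)/(7*pi); evaluating from 0 to 2: ∫_{0}^{2} (2*θ + 4) sin(7*pi*θ/2) dθ = (16/(7*pi)) - (-8/(7*pi)) = 24/(7*pi).
Summing the pieces and multiplying by (1/2) gives b_7 = 2/pi.

2/pi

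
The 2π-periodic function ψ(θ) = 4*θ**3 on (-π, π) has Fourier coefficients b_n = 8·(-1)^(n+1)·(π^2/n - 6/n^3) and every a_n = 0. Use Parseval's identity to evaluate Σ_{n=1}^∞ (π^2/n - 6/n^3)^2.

pi**6/14

Parseval: Σ b_n^2 = (1/π) ∫_{-π}^{π} ψ(θ)^2 dθ = 32*pi**6/7.
b_n^2 = 64·(π^2/n - 6/n^3)^2, so the sum equals (32*pi**6/7)/64 = pi**6/14.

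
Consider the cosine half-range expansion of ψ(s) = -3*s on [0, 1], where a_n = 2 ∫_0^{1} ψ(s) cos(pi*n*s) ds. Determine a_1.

a_1 = 2 ∫_0^{1} (-3*s) cos(pi*s) ds.
Integrating by parts (boundary term plus one more integral), an antiderivative of (-3*s) cos(pi*s) is -3*s*sin(pi*s)/pi - 3*cos(pi*s)/pi**2; evaluating from 0 to 1: ∫_{0}^{1} (-3*s) cos(pi*s) ds = (3/pi**2) - (-3/pi**2) = 6/pi**2.
Hence a_1 = 2·(6/pi**2) = 12/pi**2.

12/pi**2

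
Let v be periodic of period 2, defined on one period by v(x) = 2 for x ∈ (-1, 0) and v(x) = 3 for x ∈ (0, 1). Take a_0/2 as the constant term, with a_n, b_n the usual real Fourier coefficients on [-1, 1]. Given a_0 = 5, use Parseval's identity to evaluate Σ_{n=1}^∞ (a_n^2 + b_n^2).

Parseval: a_0^2/2 + Σ_{n≥1} (a_n^2+b_n^2) = ∫_{-1}^{1} v(x)^2 dx = 13.
Subtract a_0^2/2 = 25/2: Σ (a_n^2+b_n^2) = 1/2.

1/2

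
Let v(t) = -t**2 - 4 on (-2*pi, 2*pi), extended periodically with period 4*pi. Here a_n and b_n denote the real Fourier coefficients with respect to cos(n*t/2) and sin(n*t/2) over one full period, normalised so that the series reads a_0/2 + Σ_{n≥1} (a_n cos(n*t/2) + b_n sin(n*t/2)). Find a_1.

a_1 = (1/(2*pi)) ∫_{-2*pi}^{2*pi} v(t) cos(t/2) dt.
v is even and cos(t/2) is even, so the integrand is even and a_1 = 1/pi ∫_0^{2*pi} v(t) cos(t/2) dt.
Integrating by parts twice (tabular method), an antiderivative of (-t**2 - 4) cos(t/2) is -2*t**2*sin(t/2) - 8*t*cos(t/2) + 8*sin(t/2); evaluating from 0 to 2*pi: ∫_{0}^{2*pi} (-t**2 - 4) cos(t/2) dt = (16*pi) - (0) = 16*pi.
Hence a_1 = (1/pi)·(16*pi) = 16.

16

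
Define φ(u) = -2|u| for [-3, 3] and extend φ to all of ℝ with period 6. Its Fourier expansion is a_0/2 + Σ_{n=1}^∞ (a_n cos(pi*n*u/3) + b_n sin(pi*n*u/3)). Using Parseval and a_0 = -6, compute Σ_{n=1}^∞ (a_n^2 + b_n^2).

Parseval: a_0^2/2 + Σ_{n≥1} (a_n^2+b_n^2) = 1/3 ∫_{-3}^{3} φ(u)^2 du = 24.
Subtract a_0^2/2 = 18: Σ (a_n^2+b_n^2) = 6.

6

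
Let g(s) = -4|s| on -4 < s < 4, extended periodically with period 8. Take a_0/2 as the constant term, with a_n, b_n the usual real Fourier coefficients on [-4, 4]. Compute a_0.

-16

a_0 = 1/4 ∫_{-4}^{4} g(s) ds = 1/4 · (-64) = -16.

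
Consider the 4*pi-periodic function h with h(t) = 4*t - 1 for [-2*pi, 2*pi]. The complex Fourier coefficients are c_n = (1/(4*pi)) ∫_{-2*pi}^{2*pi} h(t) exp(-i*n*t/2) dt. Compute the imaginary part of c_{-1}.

Since h is real-valued, Im(c_{-1}) = -(1/(4*pi)) ∫_{-2*pi}^{2*pi} h(t) sin(-t/2) dt = b_{1}/2.
Integrating by parts (boundary term plus one more integral), an antiderivative of (4*t - 1) sin(-t/2) is 8*t*cos(t/2) - 16*sin(t/2) - 2*cos(t/2); evaluating from -2*pi to 2*pi: ∫_{-2*pi}^{2*pi} (4*t - 1) sin(-t/2) dt = (2 - 16*pi) - (2 + 16*pi) = -32*pi.
Hence Im(c_{-1}) = (-1/(4*pi))·(-32*pi) = 8.

8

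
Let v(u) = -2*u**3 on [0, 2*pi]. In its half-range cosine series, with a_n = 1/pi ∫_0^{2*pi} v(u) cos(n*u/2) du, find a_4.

-6*pi

a_4 = 1/pi ∫_0^{2*pi} (-2*u**3) cos(2*u) du.
Integrating by parts three times (tabular method), an antiderivative of (-2*u**3) cos(2*u) is -u**3*sin(2*u) - 3*u**2*cos(2*u)/2 + 3*u*sin(2*u)/2 + 3*cos(2*u)/4; evaluating from 0 to 2*pi: ∫_{0}^{2*pi} (-2*u**3) cos(2*u) du = (3/4 - 6*pi**2) - (3/4) = -6*pi**2.
Hence a_4 = (1/pi)·(-6*pi**2) = -6*pi.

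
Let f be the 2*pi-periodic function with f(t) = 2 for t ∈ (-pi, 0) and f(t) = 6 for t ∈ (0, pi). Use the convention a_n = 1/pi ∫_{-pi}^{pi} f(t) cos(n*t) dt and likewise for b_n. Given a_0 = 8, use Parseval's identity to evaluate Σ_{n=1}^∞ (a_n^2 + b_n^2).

Parseval: a_0^2/2 + Σ_{n≥1} (a_n^2+b_n^2) = 1/pi ∫_{-pi}^{pi} f(t)^2 dt = 40.
Subtract a_0^2/2 = 32: Σ (a_n^2+b_n^2) = 8.

8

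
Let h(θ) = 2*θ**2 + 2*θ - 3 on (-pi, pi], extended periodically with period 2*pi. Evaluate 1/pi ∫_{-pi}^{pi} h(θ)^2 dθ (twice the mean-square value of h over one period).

-16*pi**2/3 + 18 + 8*pi**4/5

1/pi ∫_{-pi}^{pi} h(θ)^2 dθ = 1/pi · (2*pi*(-40*pi**2 + 135 + 12*pi**4)/15) = -16*pi**2/3 + 18 + 8*pi**4/5.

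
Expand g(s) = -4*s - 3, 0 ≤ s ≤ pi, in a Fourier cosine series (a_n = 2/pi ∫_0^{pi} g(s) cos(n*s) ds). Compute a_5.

16/(25*pi)

a_5 = 2/pi ∫_0^{pi} (-4*s - 3) cos(5*s) ds.
Integrating by parts (boundary term plus one more integral), an antiderivative of (-4*s - 3) cos(5*s) is -4*s*sin(5*s)/5 - 3*sin(5*s)/5 - 4*cos(5*s)/25; evaluating from 0 to pi: ∫_{0}^{pi} (-4*s - 3) cos(5*s) ds = (4/25) - (-4/25) = 8/25.
Hence a_5 = (2/pi)·(8/25) = 16/(25*pi).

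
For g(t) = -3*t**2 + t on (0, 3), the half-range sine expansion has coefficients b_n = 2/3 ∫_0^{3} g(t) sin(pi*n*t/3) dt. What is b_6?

8/pi

b_6 = 2/3 ∫_0^{3} (-3*t**2 + t) sin(2*pi*t) dt.
Integrating by parts twice (tabular method), an antiderivative of (-3*t**2 + t) sin(2*pi*t) is 3*t**2*cos(2*pi*t)/(2*pi) - 3*t*sin(2*pi*t)/(2*pi**2) - t*cos(2*pi*t)/(2*pi) + sin(2*pi*t)/(4*pi**2) - 3*cos(2*pi*t)/(4*pi**3); evaluating from 0 to 3: ∫_{0}^{3} (-3*t**2 + t) sin(2*pi*t) dt = (-3/(4*pi**3) + 12/pi) - (-3/(4*pi**3)) = 12/pi.
Hence b_6 = (2/3)·(12/pi) = 8/pi.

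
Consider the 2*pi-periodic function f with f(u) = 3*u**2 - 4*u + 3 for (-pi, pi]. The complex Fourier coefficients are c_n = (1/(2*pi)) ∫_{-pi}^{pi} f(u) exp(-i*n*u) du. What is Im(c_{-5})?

Since f is real-valued, Im(c_{-5}) = -(1/(2*pi)) ∫_{-pi}^{pi} f(u) sin(-5*u) du = b_{5}/2.
Integrating by parts twice (tabular method), an antiderivative of (3*u**2 - 4*u + 3) sin(-5*u) is 3*u**2*cos(5*u)/5 - 6*u*sin(5*u)/25 - 4*u*cos(5*u)/5 + 4*sin(5*u)/25 + 69*cos(5*u)/125; evaluating from -pi to pi: ∫_{-pi}^{pi} (3*u**2 - 4*u + 3) sin(-5*u) du = (-3*pi**2/5 - 69/125 + 4*pi/5) - (-3*pi**2/5 - 4*pi/5 - 69/125) = 8*pi/5.
Hence Im(c_{-5}) = (-1/(2*pi))·(8*pi/5) = -4/5.

-4/5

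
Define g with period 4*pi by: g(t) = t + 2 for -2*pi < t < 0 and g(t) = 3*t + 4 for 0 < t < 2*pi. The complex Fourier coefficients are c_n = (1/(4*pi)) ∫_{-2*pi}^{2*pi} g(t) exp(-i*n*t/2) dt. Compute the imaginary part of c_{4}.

1

Since g is real-valued, Im(c_{4}) = -(1/(4*pi)) ∫_{-2*pi}^{2*pi} g(t) sin(2*t) dt = -b_{4}/2.
Split the integral at the breakpoints.
Integrating by parts (boundary term plus one more integral), an antiderivative of (t + 2) sin(2*t) is -t*cos(2*t)/2 + sin(2*t)/4 - cos(2*t); evaluating from -2*pi to 0: ∫_{-2*pi}^{0} (t + 2) sin(2*t) dt = (-1) - (-1 + pi) = -pi.
Integrating by parts (boundary term plus one more integral), an antiderivative of (3*t + 4) sin(2*t) is -3*t*cos(2*t)/2 + 3*sin(2*t)/4 - 2*cos(2*t); evaluating from 0 to 2*pi: ∫_{0}^{2*pi} (3*t + 4) sin(2*t) dt = (-3*pi - 2) - (-2) = -3*pi.
So ∫_{-2*pi}^{2*pi} g(t) sin(2*t) dt = -4*pi.
Hence Im(c_{4}) = (-1/(4*pi))·(-4*pi) = 1.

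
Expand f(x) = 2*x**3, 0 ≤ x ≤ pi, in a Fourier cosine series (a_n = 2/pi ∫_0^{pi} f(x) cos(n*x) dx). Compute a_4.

3*pi/4

a_4 = 2/pi ∫_0^{pi} (2*x**3) cos(4*x) dx.
Integrating by parts three times (tabular method), an antiderivative of (2*x**3) cos(4*x) is x**3*sin(4*x)/2 + 3*x**2*cos(4*x)/8 - 3*x*sin(4*x)/16 - 3*cos(4*x)/64; evaluating from 0 to pi: ∫_{0}^{pi} (2*x**3) cos(4*x) dx = (-3/64 + 3*pi**2/8) - (-3/64) = 3*pi**2/8.
Hence a_4 = (2/pi)·(3*pi**2/8) = 3*pi/4.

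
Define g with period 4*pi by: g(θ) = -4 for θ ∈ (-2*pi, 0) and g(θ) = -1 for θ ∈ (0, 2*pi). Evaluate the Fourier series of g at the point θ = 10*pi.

θ = 10*pi differs from θ = 2*pi by 2 full period(s), and the series is 4*pi-periodic.
At θ = 2*pi the one-sided limits are g(2*pi^-) = -1 and g(2*pi^+) = -4.
By Dirichlet's theorem the series converges to their average, [(-1) + (-4)]/2 = -5/2.

-5/2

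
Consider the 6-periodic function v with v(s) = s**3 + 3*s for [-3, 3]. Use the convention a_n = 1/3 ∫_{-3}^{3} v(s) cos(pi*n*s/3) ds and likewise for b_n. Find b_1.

-324/pi**3 + 72/pi

b_1 = 1/3 ∫_{-3}^{3} v(s) sin(pi*s/3) ds.
v is odd and sin(pi*s/3) is odd, so the integrand is even and b_1 = 2/3 ∫_0^{3} v(s) sin(pi*s/3) ds.
Integrating by parts three times (tabular method), an antiderivative of (s**3 + 3*s) sin(pi*s/3) is -3*s**3*cos(pi*s/3)/pi + 27*s**2*sin(pi*s/3)/pi**2 - 9*s*cos(pi*s/3)/pi + 162*s*cos(pi*s/3)/pi**3 - 486*sin(pi*s/3)/pi**4 + 27*sin(pi*s/3)/pi**2; evaluating from 0 to 3: ∫_{0}^{3} (s**3 + 3*s) sin(pi*s/3) ds = (-486/pi**3 + 108/pi) - (0) = -486/pi**3 + 108/pi.
Hence b_1 = (2/3)·(-486/pi**3 + 108/pi) = -324/pi**3 + 72/pi.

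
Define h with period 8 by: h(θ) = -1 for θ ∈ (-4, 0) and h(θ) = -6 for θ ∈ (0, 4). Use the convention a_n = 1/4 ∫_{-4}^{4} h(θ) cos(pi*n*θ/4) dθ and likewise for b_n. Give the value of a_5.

a_5 = 1/4 ∫_{-4}^{4} h(θ) cos(5*pi*θ/4) dθ.
Split the integral at the breakpoints.
Directly, an antiderivative of (-1) cos(5*pi*θ/4) is -4*sin(5*pi*θ/4)/(5*pi); evaluating from -4 to 0: ∫_{-4}^{0} (-1) cos(5*pi*θ/4) dθ = (0) - (0) = 0.
Directly, an antiderivative of (-6) cos(5*pi*θ/4) is -24*sin(5*pi*θ/4)/(5*pi); evaluating from 0 to 4: ∫_{0}^{4} (-6) cos(5*pi*θ/4) dθ = (0) - (0) = 0.
Summing the pieces and multiplying by (1/4) gives a_5 = 0.

0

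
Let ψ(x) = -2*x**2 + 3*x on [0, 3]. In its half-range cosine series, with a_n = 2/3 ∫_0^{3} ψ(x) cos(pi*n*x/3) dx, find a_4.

a_4 = 2/3 ∫_0^{3} (-2*x**2 + 3*x) cos(4*pi*x/3) dx.
Integrating by parts twice (tabular method), an antiderivative of (-2*x**2 + 3*x) cos(4*pi*x/3) is -3*x**2*sin(4*pi*x/3)/(2*pi) + 9*x*sin(4*pi*x/3)/(4*pi) - 9*x*cos(4*pi*x/3)/(4*pi**2) + 27*sin(4*pi*x/3)/(16*pi**3) + 27*cos(4*pi*x/3)/(16*pi**2); evaluating from 0 to 3: ∫_{0}^{3} (-2*x**2 + 3*x) cos(4*pi*x/3) dx = (-81/(16*pi**2)) - (27/(16*pi**2)) = -27/(4*pi**2).
Hence a_4 = (2/3)·(-27/(4*pi**2)) = -9/(2*pi**2).

-9/(2*pi**2)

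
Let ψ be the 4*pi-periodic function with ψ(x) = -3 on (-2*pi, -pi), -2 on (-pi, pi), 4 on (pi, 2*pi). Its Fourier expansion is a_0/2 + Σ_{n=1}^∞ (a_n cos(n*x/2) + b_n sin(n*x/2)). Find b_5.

7/(5*pi)

b_5 = (1/(2*pi)) ∫_{-2*pi}^{2*pi} ψ(x) sin(5*x/2) dx.
Split the integral at the breakpoints.
Directly, an antiderivative of (-3) sin(5*x/2) is 6*cos(5*x/2)/5; evaluating from -2*pi to -pi: ∫_{-2*pi}^{-pi} (-3) sin(5*x/2) dx = (0) - (-6/5) = 6/5.
Directly, an antiderivative of (-2) sin(5*x/2) is 4*cos(5*x/2)/5; evaluating from -pi to pi: ∫_{-pi}^{pi} (-2) sin(5*x/2) dx = (0) - (0) = 0.
Directly, an antiderivative of (4) sin(5*x/2) is -8*cos(5*x/2)/5; evaluating from pi to 2*pi: ∫_{pi}^{2*pi} (4) sin(5*x/2) dx = (8/5) - (0) = 8/5.
Summing the pieces and multiplying by (1/(2*pi)) gives b_5 = 7/(5*pi).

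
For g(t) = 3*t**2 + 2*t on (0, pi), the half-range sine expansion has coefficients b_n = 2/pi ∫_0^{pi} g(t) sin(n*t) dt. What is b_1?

b_1 = 2/pi ∫_0^{pi} (3*t**2 + 2*t) sin(t) dt.
Integrating by parts twice (tabular method), an antiderivative of (3*t**2 + 2*t) sin(t) is -3*t**2*cos(t) + 6*t*sin(t) - 2*t*cos(t) + 2*sin(t) + 6*cos(t); evaluating from 0 to pi: ∫_{0}^{pi} (3*t**2 + 2*t) sin(t) dt = (-6 + 2*pi + 3*pi**2) - (6) = -12 + 2*pi + 3*pi**2.
Hence b_1 = (2/pi)·(-12 + 2*pi + 3*pi**2) = -24/pi + 4 + 6*pi.

-24/pi + 4 + 6*pi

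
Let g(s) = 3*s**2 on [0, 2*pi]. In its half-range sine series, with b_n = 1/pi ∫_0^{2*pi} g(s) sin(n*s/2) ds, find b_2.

b_2 = 1/pi ∫_0^{2*pi} (3*s**2) sin(s) ds.
Integrating by parts twice (tabular method), an antiderivative of (3*s**2) sin(s) is -3*s**2*cos(s) + 6*s*sin(s) + 6*cos(s); evaluating from 0 to 2*pi: ∫_{0}^{2*pi} (3*s**2) sin(s) ds = (6 - 12*pi**2) - (6) = -12*pi**2.
Hence b_2 = (1/pi)·(-12*pi**2) = -12*pi.

-12*pi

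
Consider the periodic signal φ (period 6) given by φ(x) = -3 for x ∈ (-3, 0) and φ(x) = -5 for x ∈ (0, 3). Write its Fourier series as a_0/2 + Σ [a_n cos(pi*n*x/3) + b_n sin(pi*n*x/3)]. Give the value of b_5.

-4/(5*pi)

b_5 = 1/3 ∫_{-3}^{3} φ(x) sin(5*pi*x/3) dx.
Split the integral at the breakpoints.
Directly, an antiderivative of (-3) sin(5*pi*x/3) is 9*cos(5*pi*x/3)/(5*pi); evaluating from -3 to 0: ∫_{-3}^{0} (-3) sin(5*pi*x/3) dx = (9/(5*pi)) - (-9/(5*pi)) = 18/(5*pi).
Directly, an antiderivative of (-5) sin(5*pi*x/3) is 3*cos(5*pi*x/3)/pi; evaluating from 0 to 3: ∫_{0}^{3} (-5) sin(5*pi*x/3) dx = (-3/pi) - (3/pi) = -6/pi.
Summing the pieces and multiplying by (1/3) gives b_5 = -4/(5*pi).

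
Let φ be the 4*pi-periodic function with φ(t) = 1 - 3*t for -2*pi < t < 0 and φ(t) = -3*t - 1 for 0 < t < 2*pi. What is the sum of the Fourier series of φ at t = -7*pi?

-3*pi - 1

t = -7*pi differs from t = pi by -2 full period(s), and the series is 4*pi-periodic.
φ is continuous at t = pi with value -3*pi - 1, so the series converges to -3*pi - 1 there.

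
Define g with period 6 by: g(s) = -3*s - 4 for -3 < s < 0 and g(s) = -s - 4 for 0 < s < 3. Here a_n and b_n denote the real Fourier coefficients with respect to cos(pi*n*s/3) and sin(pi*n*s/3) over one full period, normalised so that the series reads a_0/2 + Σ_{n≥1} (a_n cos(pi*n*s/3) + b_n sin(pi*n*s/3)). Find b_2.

6/pi

b_2 = 1/3 ∫_{-3}^{3} g(s) sin(2*pi*s/3) ds.
Split the integral at the breakpoints.
Integrating by parts (boundary term plus one more integral), an antiderivative of (-3*s - 4) sin(2*pi*s/3) is 9*s*cos(2*pi*s/3)/(2*pi) - 27*sin(2*pi*s/3)/(4*pi**2) + 6*cos(2*pi*s/3)/pi; evaluating from -3 to 0: ∫_{-3}^{0} (-3*s - 4) sin(2*pi*s/3) ds = (6/pi) - (-15/(2*pi)) = 27/(2*pi).
Integrating by parts (boundary term plus one more integral), an antiderivative of (-s - 4) sin(2*pi*s/3) is 3*s*cos(2*pi*s/3)/(2*pi) - 9*sin(2*pi*s/3)/(4*pi**2) + 6*cos(2*pi*s/3)/pi; evaluating from 0 to 3: ∫_{0}^{3} (-s - 4) sin(2*pi*s/3) ds = (21/(2*pi)) - (6/pi) = 9/(2*pi).
Summing the pieces and multiplying by (1/3) gives b_2 = 6/pi.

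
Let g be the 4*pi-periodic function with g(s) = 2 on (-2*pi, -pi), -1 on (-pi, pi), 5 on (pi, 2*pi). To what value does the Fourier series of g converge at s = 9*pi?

2

s = 9*pi differs from s = pi by 2 full period(s), and the series is 4*pi-periodic.
At s = pi the one-sided limits are g(pi^-) = -1 and g(pi^+) = 5.
By Dirichlet's theorem the series converges to their average, [(-1) + (5)]/2 = 2.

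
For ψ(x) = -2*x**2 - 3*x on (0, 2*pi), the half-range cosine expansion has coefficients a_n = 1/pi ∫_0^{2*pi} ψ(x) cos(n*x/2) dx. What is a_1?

24/pi + 32

a_1 = 1/pi ∫_0^{2*pi} (-2*x**2 - 3*x) cos(x/2) dx.
Integrating by parts twice (tabular method), an antiderivative of (-2*x**2 - 3*x) cos(x/2) is -4*x**2*sin(x/2) - 6*x*sin(x/2) - 16*x*cos(x/2) + 32*sin(x/2) - 12*cos(x/2); evaluating from 0 to 2*pi: ∫_{0}^{2*pi} (-2*x**2 - 3*x) cos(x/2) dx = (12 + 32*pi) - (-12) = 24 + 32*pi.
Hence a_1 = (1/pi)·(24 + 32*pi) = 24/pi + 32.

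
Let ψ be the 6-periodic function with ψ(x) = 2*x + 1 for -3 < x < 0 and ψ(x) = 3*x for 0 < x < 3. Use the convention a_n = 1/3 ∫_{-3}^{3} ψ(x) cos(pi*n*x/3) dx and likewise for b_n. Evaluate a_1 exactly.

a_1 = 1/3 ∫_{-3}^{3} ψ(x) cos(pi*x/3) dx.
Split the integral at the breakpoints.
Integrating by parts (boundary term plus one more integral), an antiderivative of (2*x + 1) cos(pi*x/3) is 6*x*sin(pi*x/3)/pi + 3*sin(pi*x/3)/pi + 18*cos(pi*x/3)/pi**2; evaluating from -3 to 0: ∫_{-3}^{0} (2*x + 1) cos(pi*x/3) dx = (18/pi**2) - (-18/pi**2) = 36/pi**2.
Integrating by parts (boundary term plus one more integral), an antiderivative of (3*x) cos(pi*x/3) is 9*x*sin(pi*x/3)/pi + 27*cos(pi*x/3)/pi**2; evaluating from 0 to 3: ∫_{0}^{3} (3*x) cos(pi*x/3) dx = (-27/pi**2) - (27/pi**2) = -54/pi**2.
Summing the pieces and multiplying by (1/3) gives a_1 = -6/pi**2.

-6/pi**2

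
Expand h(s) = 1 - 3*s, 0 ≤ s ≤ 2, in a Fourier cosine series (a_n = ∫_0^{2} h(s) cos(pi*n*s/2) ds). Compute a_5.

a_5 = ∫_0^{2} (1 - 3*s) cos(5*pi*s/2) ds.
Integrating by parts (boundary term plus one more integral), an antiderivative of (1 - 3*s) cos(5*pi*s/2) is -6*s*sin(5*pi*s/2)/(5*pi) + 2*sin(5*pi*s/2)/(5*pi) - 12*cos(5*pi*s/2)/(25*pi**2); evaluating from 0 to 2: ∫_{0}^{2} (1 - 3*s) cos(5*pi*s/2) ds = (12/(25*pi**2)) - (-12/(25*pi**2)) = 24/(25*pi**2).
Hence a_5 = 24/(25*pi**2).

24/(25*pi**2)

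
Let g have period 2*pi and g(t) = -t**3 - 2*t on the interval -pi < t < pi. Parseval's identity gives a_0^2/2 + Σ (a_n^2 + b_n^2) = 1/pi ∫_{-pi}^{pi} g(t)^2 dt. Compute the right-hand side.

1/pi ∫_{-pi}^{pi} g(t)^2 dt = 1/pi · (2*pi**3*(140 + 84*pi**2 + 15*pi**4)/105) = 2*pi**2*(140 + 84*pi**2 + 15*pi**4)/105.

2*pi**2*(140 + 84*pi**2 + 15*pi**4)/105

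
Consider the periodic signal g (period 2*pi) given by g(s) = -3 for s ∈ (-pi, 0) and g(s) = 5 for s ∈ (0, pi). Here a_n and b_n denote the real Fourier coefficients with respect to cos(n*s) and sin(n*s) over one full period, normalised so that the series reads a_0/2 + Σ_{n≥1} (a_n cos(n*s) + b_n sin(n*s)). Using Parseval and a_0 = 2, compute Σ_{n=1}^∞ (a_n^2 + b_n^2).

Parseval: a_0^2/2 + Σ_{n≥1} (a_n^2+b_n^2) = 1/pi ∫_{-pi}^{pi} g(s)^2 ds = 34.
Subtract a_0^2/2 = 2: Σ (a_n^2+b_n^2) = 32.

32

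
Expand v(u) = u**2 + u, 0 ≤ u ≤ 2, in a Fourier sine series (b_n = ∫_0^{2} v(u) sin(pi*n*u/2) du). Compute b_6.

-2/pi

b_6 = ∫_0^{2} (u**2 + u) sin(3*pi*u) du.
Integrating by parts twice (tabular method), an antiderivative of (u**2 + u) sin(3*pi*u) is -u**2*cos(3*pi*u)/(3*pi) + 2*u*sin(3*pi*u)/(9*pi**2) - u*cos(3*pi*u)/(3*pi) + sin(3*pi*u)/(9*pi**2) + 2*cos(3*pi*u)/(27*pi**3); evaluating from 0 to 2: ∫_{0}^{2} (u**2 + u) sin(3*pi*u) du = (-2/pi + 2/(27*pi**3)) - (2/(27*pi**3)) = -2/pi.
Hence b_6 = -2/pi.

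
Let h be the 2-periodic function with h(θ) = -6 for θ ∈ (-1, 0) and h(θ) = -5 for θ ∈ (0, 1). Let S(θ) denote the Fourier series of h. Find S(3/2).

θ = 3/2 differs from θ = -1/2 by 1 full period(s), and the series is 2-periodic.
h is continuous at θ = -1/2 with value -6, so the series converges to -6 there.

-6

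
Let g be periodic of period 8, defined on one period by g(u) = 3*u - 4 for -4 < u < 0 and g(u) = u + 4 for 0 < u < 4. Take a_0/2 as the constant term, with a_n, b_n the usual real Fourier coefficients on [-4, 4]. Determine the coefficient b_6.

b_6 = 1/4 ∫_{-4}^{4} g(u) sin(3*pi*u/2) du.
Split the integral at the breakpoints.
Integrating by parts (boundary term plus one more integral), an antiderivative of (3*u - 4) sin(3*pi*u/2) is -2*u*cos(3*pi*u/2)/pi + 4*sin(3*pi*u/2)/(3*pi**2) + 8*cos(3*pi*u/2)/(3*pi); evaluating from -4 to 0: ∫_{-4}^{0} (3*u - 4) sin(3*pi*u/2) du = (8/(3*pi)) - (32/(3*pi)) = -8/pi.
Integrating by parts (boundary term plus one more integral), an antiderivative of (u + 4) sin(3*pi*u/2) is -2*u*cos(3*pi*u/2)/(3*pi) + 4*sin(3*pi*u/2)/(9*pi**2) - 8*cos(3*pi*u/2)/(3*pi); evaluating from 0 to 4: ∫_{0}^{4} (u + 4) sin(3*pi*u/2) du = (-16/(3*pi)) - (-8/(3*pi)) = -8/(3*pi).
Summing the pieces and multiplying by (1/4) gives b_6 = -8/(3*pi).

-8/(3*pi)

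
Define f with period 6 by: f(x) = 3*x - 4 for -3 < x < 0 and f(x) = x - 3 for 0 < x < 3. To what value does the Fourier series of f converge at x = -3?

x = -3 differs from x = 3 by -1 full period(s), and the series is 6-periodic.
At x = 3 the one-sided limits are f(3^-) = 0 and f(3^+) = -13.
By Dirichlet's theorem the series converges to their average, [(0) + (-13)]/2 = -13/2.

-13/2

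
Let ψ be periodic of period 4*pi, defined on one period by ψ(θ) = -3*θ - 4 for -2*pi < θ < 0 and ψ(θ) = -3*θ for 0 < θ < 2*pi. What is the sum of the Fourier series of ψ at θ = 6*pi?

θ = 6*pi differs from θ = -2*pi by 2 full period(s), and the series is 4*pi-periodic.
At θ = -2*pi the one-sided limits are ψ(-2*pi^-) = -6*pi and ψ(-2*pi^+) = -4 + 6*pi.
By Dirichlet's theorem the series converges to their average, [(-6*pi) + (-4 + 6*pi)]/2 = -2.

-2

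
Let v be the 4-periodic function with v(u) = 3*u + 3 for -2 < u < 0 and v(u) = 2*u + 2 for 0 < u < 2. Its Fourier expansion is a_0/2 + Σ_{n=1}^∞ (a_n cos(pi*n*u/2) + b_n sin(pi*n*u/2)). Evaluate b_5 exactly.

8/(5*pi)

b_5 = 1/2 ∫_{-2}^{2} v(u) sin(5*pi*u/2) du.
Split the integral at the breakpoints.
Integrating by parts (boundary term plus one more integral), an antiderivative of (3*u + 3) sin(5*pi*u/2) is -6*u*cos(5*pi*u/2)/(5*pi) + 12*sin(5*pi*u/2)/(25*pi**2) - 6*cos(5*pi*u/2)/(5*pi); evaluating from -2 to 0: ∫_{-2}^{0} (3*u + 3) sin(5*pi*u/2) du = (-6/(5*pi)) - (-6/(5*pi)) = 0.
Integrating by parts (boundary term plus one more integral), an antiderivative of (2*u + 2) sin(5*pi*u/2) is -4*u*cos(5*pi*u/2)/(5*pi) + 8*sin(5*pi*u/2)/(25*pi**2) - 4*cos(5*pi*u/2)/(5*pi); evaluating from 0 to 2: ∫_{0}^{2} (2*u + 2) sin(5*pi*u/2) du = (12/(5*pi)) - (-4/(5*pi)) = 16/(5*pi).
Summing the pieces and multiplying by (1/2) gives b_5 = 8/(5*pi).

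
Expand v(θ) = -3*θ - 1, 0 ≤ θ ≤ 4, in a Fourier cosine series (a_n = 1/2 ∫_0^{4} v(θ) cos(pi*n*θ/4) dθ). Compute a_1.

48/pi**2

a_1 = 1/2 ∫_0^{4} (-3*θ - 1) cos(pi*θ/4) dθ.
Integrating by parts (boundary term plus one more integral), an antiderivative of (-3*θ - 1) cos(pi*θ/4) is -12*θ*sin(pi*θ/4)/pi - 4*sin(pi*θ/4)/pi - 48*cos(pi*θ/4)/pi**2; evaluating from 0 to 4: ∫_{0}^{4} (-3*θ - 1) cos(pi*θ/4) dθ = (48/pi**2) - (-48/pi**2) = 96/pi**2.
Hence a_1 = (1/2)·(96/pi**2) = 48/pi**2.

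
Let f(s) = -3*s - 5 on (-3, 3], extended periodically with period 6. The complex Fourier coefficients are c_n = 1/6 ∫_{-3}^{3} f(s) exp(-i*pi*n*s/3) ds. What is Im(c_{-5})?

-9/(5*pi)

Since f is real-valued, Im(c_{-5}) = -1/6 ∫_{-3}^{3} f(s) sin(-5*pi*s/3) ds = b_{5}/2.
Integrating by parts (boundary term plus one more integral), an antiderivative of (-3*s - 5) sin(-5*pi*s/3) is -9*s*cos(5*pi*s/3)/(5*pi) + 27*sin(5*pi*s/3)/(25*pi**2) - 3*cos(5*pi*s/3)/pi; evaluating from -3 to 3: ∫_{-3}^{3} (-3*s - 5) sin(-5*pi*s/3) ds = (42/(5*pi)) - (-12/(5*pi)) = 54/(5*pi).
Hence Im(c_{-5}) = (-1/6)·(54/(5*pi)) = -9/(5*pi).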